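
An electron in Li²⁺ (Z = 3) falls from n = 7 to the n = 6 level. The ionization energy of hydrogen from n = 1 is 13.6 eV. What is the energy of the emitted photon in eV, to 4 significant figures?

0.9020 eV

The Bohr energies scale as Z², so for Z = 3: E_n = −122.4/n² eV.
E_7 = −122.4/49 = −2.498 eV and E_6 = −122.4/36 = −3.400 eV.
The photon energy is |E_7 − E_6| = 0.9020 eV.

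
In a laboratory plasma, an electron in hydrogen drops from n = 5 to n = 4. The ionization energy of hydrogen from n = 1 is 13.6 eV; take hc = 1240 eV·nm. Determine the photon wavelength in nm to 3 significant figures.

ΔE = 13.60 × (1/4² − 1/5²) = 13.60 × 0.02250 = 0.3060 eV.
λ = hc/ΔE = 1240 / 0.3060 = 4050 nm.
This line belongs to the Brackett series.

4050 nm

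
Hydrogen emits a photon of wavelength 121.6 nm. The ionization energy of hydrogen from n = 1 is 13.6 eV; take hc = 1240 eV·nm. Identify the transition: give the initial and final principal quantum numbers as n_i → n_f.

n_i = 2, n_f = 1

The photon energy is ΔE = hc/λ = 1240 / 121.6 = 10.20 eV.
With Z = 1, ΔE = 13.60 × (1/n_f² − 1/n_i²), so 1/n_f² − 1/n_i² = 0.7498.
Trying n_f = 1 gives 1/n_i² = 0.2502, i.e. n_i ≈ 2; this pair matches.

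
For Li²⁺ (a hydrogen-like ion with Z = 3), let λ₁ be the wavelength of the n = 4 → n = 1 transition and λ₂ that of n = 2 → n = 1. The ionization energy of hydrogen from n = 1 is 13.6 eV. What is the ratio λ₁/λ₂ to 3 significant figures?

0.800

λ ∝ 1/ΔE ∝ 1/(1/n_f² − 1/n_i²), and the Z² and hc factors cancel in the ratio.
λ₁/λ₂ = (1/1² − 1/2²)/(1/1² − 1/4²) = 0.7500/0.9375 = 0.800.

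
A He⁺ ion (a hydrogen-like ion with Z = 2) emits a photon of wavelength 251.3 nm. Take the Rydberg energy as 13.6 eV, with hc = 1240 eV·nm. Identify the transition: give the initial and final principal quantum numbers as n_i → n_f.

The photon energy is ΔE = hc/λ = 1240 / 251.3 = 4.934 eV.
With Z = 2, ΔE = 54.40 × (1/n_f² − 1/n_i²), so 1/n_f² − 1/n_i² = 0.09070.
Trying n_f = 3 gives 1/n_i² = 0.02041, i.e. n_i ≈ 7; this pair matches.

n_i = 7, n_f = 3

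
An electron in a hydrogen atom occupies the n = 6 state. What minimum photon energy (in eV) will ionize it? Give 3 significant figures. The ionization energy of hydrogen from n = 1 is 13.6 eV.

E_6 = −13.60/36 = −0.378 eV, so ionization (to E = 0) requires 0.378 eV.

0.378 eV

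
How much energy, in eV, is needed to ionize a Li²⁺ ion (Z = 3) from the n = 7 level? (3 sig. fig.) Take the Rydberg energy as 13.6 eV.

E_n = −13.6 Z²/n² = −122.4/n² eV for Z = 3.
E_7 = −122.4/49 = −2.50 eV, so ionization (to E = 0) requires 2.50 eV.

2.50 eV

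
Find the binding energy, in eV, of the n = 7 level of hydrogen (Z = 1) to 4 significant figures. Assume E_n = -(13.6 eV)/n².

0.2776 eV

E_7 = −13.60/49 = −0.2776 eV, so ionization (to E = 0) requires 0.2776 eV.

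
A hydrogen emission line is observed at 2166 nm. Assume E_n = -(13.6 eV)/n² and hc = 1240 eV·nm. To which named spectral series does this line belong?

ΔE = 1240/2166 = 0.5725 eV.
This matches 13.6 × (1/4² − 1/7²), so n_f = 4: the Brackett series.

Brackett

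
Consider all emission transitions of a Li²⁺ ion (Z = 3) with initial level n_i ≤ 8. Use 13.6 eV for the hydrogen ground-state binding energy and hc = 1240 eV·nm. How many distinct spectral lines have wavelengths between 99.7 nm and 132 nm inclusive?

3

Enumerate all n_i → n_f pairs with 1 ≤ n_f < n_i ≤ 8 and compute λ = 1240 / [13.6·9·(1/n_f² − 1/n_i²)].
Lines falling in [99.7, 132] nm: 8→3 (106.1 nm), 7→3 (111.7 nm), 6→3 (121.6 nm).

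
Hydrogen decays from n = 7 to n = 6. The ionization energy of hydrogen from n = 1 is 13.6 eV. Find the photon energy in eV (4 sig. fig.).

0.1002 eV

E_7 = −13.60/49 = −0.2776 eV and E_6 = −13.60/36 = −0.3778 eV.
The photon energy is |E_7 − E_6| = 0.1002 eV.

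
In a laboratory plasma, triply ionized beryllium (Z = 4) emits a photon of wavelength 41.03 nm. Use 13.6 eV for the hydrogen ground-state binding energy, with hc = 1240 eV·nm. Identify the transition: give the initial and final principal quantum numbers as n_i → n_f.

n_i = 3, n_f = 2

The photon energy is ΔE = hc/λ = 1240 / 41.03 = 30.22 eV.
With Z = 4, ΔE = 217.6 × (1/n_f² − 1/n_i²), so 1/n_f² − 1/n_i² = 0.1389.
Trying n_f = 2 gives 1/n_i² = 0.1111, i.e. n_i ≈ 3; this pair matches.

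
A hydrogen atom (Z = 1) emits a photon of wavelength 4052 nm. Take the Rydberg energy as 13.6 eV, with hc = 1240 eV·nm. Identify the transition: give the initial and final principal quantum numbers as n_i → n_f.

The photon energy is ΔE = hc/λ = 1240 / 4052 = 0.3060 eV.
With Z = 1, ΔE = 13.60 × (1/n_f² − 1/n_i²), so 1/n_f² − 1/n_i² = 0.02250.
Trying n_f = 4 gives 1/n_i² = 0.04000, i.e. n_i ≈ 5; this pair matches.

n_i = 5, n_f = 4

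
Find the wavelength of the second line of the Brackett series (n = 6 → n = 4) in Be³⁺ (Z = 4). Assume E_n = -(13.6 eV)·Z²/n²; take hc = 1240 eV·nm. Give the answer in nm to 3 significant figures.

The Brackett series terminates on n_f = 4; the second line has n_i = 4+2 = 6.
ΔE = 217.6 × (1/4² − 1/6²) = 7.556 eV.
λ = 1240 / 7.556 = 164 nm.

164 nm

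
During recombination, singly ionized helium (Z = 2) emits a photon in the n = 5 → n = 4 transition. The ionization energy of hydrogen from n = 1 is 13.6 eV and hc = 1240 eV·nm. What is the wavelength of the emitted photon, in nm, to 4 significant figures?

1013 nm

For Z = 2 the level energies scale as Z², so the effective Rydberg energy is 13.6 × 4 = 54.40 eV.
ΔE = 54.40 × (1/4² − 1/5²) = 54.40 × 0.02250 = 1.224 eV.
λ = hc/ΔE = 1240 / 1.224 = 1013 nm.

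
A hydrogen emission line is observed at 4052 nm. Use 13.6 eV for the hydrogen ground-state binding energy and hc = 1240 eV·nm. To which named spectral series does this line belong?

Brackett

ΔE = 1240/4052 = 0.3060 eV.
This matches 13.6 × (1/4² − 1/5²), so n_f = 4: the Brackett series.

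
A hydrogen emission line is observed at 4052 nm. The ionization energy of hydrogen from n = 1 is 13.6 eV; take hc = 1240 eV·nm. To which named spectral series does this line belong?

Brackett

ΔE = 1240/4052 = 0.3060 eV.
This matches 13.6 × (1/4² − 1/5²), so n_f = 4: the Brackett series.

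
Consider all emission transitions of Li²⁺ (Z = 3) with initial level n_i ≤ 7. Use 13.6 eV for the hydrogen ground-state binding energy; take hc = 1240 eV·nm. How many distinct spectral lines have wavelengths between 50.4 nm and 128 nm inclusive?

4

Enumerate all n_i → n_f pairs with 1 ≤ n_f < n_i ≤ 7 and compute λ = 1240 / [13.6·9·(1/n_f² − 1/n_i²)].
Lines falling in [50.4, 128] nm: 4→2 (54.03 nm), 3→2 (72.94 nm), 7→3 (111.7 nm), 6→3 (121.6 nm).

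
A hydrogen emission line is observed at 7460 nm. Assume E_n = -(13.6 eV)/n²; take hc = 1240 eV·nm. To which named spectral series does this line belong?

ΔE = 1240/7460 = 0.1662 eV.
This matches 13.6 × (1/5² − 1/6²), so n_f = 5: the Pfund series.

Pfund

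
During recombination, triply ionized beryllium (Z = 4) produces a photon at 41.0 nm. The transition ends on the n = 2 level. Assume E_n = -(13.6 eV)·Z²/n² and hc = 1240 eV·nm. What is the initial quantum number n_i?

The photon energy is ΔE = hc/λ = 1240 / 41.0 = 30.24 eV.
With Z = 4, ΔE = 217.6 × (1/n_f² − 1/n_i²), so 1/n_f² − 1/n_i² = 0.1390.
With n_f = 2: 1/n_i² = 1/4 − 0.1390 = 0.1110, so n_i ≈ 3.00.

n_i = 3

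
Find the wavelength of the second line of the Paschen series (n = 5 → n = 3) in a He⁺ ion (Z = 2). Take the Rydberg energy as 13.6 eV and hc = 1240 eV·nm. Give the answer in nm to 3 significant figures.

321 nm

The Paschen series terminates on n_f = 3; the second line has n_i = 3+2 = 5.
ΔE = 54.40 × (1/3² − 1/5²) = 3.868 eV.
λ = 1240 / 3.868 = 321 nm.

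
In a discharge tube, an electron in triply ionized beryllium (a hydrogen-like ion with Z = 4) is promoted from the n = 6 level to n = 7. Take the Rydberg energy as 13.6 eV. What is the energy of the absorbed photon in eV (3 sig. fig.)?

1.60 eV

The Bohr energies scale as Z², so for Z = 4: E_n = −217.6/n² eV.
E_7 = −217.6/49 = −4.441 eV and E_6 = −217.6/36 = −6.044 eV.
The photon energy is |E_7 − E_6| = 1.60 eV.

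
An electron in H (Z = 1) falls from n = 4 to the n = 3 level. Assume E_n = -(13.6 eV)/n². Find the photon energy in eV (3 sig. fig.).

0.661 eV

E_4 = −13.60/16 = −0.8500 eV and E_3 = −13.60/9 = −1.511 eV.
The photon energy is |E_4 − E_3| = 0.661 eV.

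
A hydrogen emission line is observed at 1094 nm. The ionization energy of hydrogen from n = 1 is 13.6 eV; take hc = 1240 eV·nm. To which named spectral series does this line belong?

Paschen

ΔE = 1240/1094 = 1.133 eV.
This matches 13.6 × (1/3² − 1/6²), so n_f = 3: the Paschen series.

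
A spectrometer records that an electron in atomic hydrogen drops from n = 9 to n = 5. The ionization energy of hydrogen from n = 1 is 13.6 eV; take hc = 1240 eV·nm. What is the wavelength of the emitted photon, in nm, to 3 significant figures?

3300 nm

ΔE = 13.60 × (1/5² − 1/9²) = 13.60 × 0.02765 = 0.3761 eV.
λ = hc/ΔE = 1240 / 0.3761 = 3300 nm.
This line belongs to the Pfund series.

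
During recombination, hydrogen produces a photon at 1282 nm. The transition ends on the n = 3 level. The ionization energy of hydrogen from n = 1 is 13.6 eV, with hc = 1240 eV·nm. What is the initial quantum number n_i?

n_i = 5

The photon energy is ΔE = hc/λ = 1240 / 1282 = 0.9672 eV.
With Z = 1, ΔE = 13.60 × (1/n_f² − 1/n_i²), so 1/n_f² − 1/n_i² = 0.07112.
With n_f = 3: 1/n_i² = 1/9 − 0.07112 = 0.03999, so n_i ≈ 5.00.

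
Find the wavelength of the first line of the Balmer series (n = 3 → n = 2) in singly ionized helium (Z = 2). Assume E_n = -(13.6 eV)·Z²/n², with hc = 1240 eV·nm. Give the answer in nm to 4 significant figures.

164.1 nm

The Balmer series terminates on n_f = 2; the first line has n_i = 2+1 = 3.
ΔE = 54.40 × (1/2² − 1/3²) = 7.556 eV.
λ = 1240 / 7.556 = 164.1 nm.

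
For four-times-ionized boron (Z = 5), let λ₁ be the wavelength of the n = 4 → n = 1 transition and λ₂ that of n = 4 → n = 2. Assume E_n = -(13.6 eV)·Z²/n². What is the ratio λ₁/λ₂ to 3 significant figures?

λ ∝ 1/ΔE ∝ 1/(1/n_f² − 1/n_i²), and the Z² and hc factors cancel in the ratio.
λ₁/λ₂ = (1/2² − 1/4²)/(1/1² − 1/4²) = 0.1875/0.9375 = 0.200.

0.200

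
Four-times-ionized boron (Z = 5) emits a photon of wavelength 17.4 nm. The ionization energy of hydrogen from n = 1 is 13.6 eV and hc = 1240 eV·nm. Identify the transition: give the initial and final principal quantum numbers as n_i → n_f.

n_i = 5, n_f = 2

The photon energy is ΔE = hc/λ = 1240 / 17.4 = 71.26 eV.
With Z = 5, ΔE = 340.0 × (1/n_f² − 1/n_i²), so 1/n_f² − 1/n_i² = 0.2096.
Trying n_f = 2 gives 1/n_i² = 0.04040, i.e. n_i ≈ 5; this pair matches.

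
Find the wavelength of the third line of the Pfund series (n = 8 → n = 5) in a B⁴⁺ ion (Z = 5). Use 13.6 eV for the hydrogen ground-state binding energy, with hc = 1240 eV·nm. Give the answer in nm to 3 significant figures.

The Pfund series terminates on n_f = 5; the third line has n_i = 5+3 = 8.
ΔE = 340.0 × (1/5² − 1/8²) = 8.288 eV.
λ = 1240 / 8.288 = 150 nm.

150 nm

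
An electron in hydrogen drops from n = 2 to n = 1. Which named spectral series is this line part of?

The series is set by the lower level: n_f = 1 is the Lyman series.

Lyman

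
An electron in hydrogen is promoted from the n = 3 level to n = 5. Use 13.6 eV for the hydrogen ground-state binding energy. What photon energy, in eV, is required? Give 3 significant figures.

E_5 = −13.60/25 = −0.5440 eV and E_3 = −13.60/9 = −1.511 eV.
The photon energy is |E_5 − E_3| = 0.967 eV.

0.967 eV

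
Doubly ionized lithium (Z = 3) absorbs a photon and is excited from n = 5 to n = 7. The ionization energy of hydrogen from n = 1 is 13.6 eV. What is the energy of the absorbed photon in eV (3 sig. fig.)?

2.40 eV

The Bohr energies scale as Z², so for Z = 3: E_n = −122.4/n² eV.
E_7 = −122.4/49 = −2.498 eV and E_5 = −122.4/25 = −4.896 eV.
The photon energy is |E_7 − E_5| = 2.40 eV.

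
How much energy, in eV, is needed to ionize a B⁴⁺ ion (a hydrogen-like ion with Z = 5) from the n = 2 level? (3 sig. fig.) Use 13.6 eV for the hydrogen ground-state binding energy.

85.0 eV

E_n = −13.6 Z²/n² = −340.0/n² eV for Z = 5.
E_2 = −340.0/4 = −85.0 eV, so ionization (to E = 0) requires 85.0 eV.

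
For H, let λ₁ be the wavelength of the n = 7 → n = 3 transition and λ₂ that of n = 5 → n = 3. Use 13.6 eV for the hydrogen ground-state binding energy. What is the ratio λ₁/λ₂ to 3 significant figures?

λ ∝ 1/ΔE ∝ 1/(1/n_f² − 1/n_i²), and the Z² and hc factors cancel in the ratio.
λ₁/λ₂ = (1/3² − 1/5²)/(1/3² − 1/7²) = 0.07111/0.09070 = 0.784.

0.784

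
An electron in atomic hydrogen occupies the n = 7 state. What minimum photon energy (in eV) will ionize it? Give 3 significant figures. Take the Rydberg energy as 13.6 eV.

E_7 = −13.60/49 = −0.278 eV, so ionization (to E = 0) requires 0.278 eV.

0.278 eV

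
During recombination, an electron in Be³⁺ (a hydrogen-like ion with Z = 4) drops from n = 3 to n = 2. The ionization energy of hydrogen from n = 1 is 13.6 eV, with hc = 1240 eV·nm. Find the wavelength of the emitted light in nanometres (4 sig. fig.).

41.03 nm

For Z = 4 the level energies scale as Z², so the effective Rydberg energy is 13.6 × 16 = 217.6 eV.
ΔE = 217.6 × (1/2² − 1/3²) = 217.6 × 0.1389 = 30.22 eV.
λ = hc/ΔE = 1240 / 30.22 = 41.03 nm.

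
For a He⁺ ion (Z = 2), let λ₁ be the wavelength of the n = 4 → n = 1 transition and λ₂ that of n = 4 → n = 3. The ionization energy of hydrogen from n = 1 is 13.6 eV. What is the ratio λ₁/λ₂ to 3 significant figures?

0.0519

λ ∝ 1/ΔE ∝ 1/(1/n_f² − 1/n_i²), and the Z² and hc factors cancel in the ratio.
λ₁/λ₂ = (1/3² − 1/4²)/(1/1² − 1/4²) = 0.04861/0.9375 = 0.0519.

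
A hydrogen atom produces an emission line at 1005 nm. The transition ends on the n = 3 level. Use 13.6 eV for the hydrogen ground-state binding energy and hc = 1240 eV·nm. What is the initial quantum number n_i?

The photon energy is ΔE = hc/λ = 1240 / 1005 = 1.234 eV.
With Z = 1, ΔE = 13.60 × (1/n_f² − 1/n_i²), so 1/n_f² − 1/n_i² = 0.09072.
With n_f = 3: 1/n_i² = 1/9 − 0.09072 = 0.02039, so n_i ≈ 7.00.

n_i = 7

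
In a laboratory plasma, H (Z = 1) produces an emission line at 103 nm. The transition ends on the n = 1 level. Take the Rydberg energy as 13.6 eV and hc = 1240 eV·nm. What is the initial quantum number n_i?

The photon energy is ΔE = hc/λ = 1240 / 103 = 12.04 eV.
With Z = 1, ΔE = 13.60 × (1/n_f² − 1/n_i²), so 1/n_f² − 1/n_i² = 0.8852.
With n_f = 1: 1/n_i² = 1/1 − 0.8852 = 0.1148, so n_i ≈ 2.95.

n_i = 3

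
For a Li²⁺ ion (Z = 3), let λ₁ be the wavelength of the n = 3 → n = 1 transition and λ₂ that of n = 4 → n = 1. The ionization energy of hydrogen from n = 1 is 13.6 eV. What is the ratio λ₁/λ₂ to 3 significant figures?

1.05

λ ∝ 1/ΔE ∝ 1/(1/n_f² − 1/n_i²), and the Z² and hc factors cancel in the ratio.
λ₁/λ₂ = (1/1² − 1/4²)/(1/1² − 1/3²) = 0.9375/0.8889 = 1.05.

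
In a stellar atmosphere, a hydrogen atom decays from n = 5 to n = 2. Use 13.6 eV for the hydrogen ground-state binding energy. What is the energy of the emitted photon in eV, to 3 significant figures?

E_5 = −13.60/25 = −0.5440 eV and E_2 = −13.60/4 = −3.400 eV.
The photon energy is |E_5 − E_2| = 2.86 eV.

2.86 eV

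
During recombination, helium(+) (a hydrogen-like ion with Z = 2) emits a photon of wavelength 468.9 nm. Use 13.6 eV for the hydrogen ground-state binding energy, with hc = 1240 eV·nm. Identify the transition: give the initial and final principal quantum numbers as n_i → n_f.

The photon energy is ΔE = hc/λ = 1240 / 468.9 = 2.644 eV.
With Z = 2, ΔE = 54.40 × (1/n_f² − 1/n_i²), so 1/n_f² − 1/n_i² = 0.04861.
Trying n_f = 3 gives 1/n_i² = 0.06250, i.e. n_i ≈ 4; this pair matches.

n_i = 4, n_f = 3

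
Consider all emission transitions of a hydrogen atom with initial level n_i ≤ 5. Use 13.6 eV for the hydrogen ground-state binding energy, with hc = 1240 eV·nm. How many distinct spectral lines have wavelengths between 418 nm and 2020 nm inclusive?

Enumerate all n_i → n_f pairs with 1 ≤ n_f < n_i ≤ 5 and compute λ = 1240 / [13.6·1·(1/n_f² − 1/n_i²)].
Lines falling in [418, 2020] nm: 5→2 (434.2 nm), 4→2 (486.3 nm), 3→2 (656.5 nm), 5→3 (1282 nm), 4→3 (1876 nm).

5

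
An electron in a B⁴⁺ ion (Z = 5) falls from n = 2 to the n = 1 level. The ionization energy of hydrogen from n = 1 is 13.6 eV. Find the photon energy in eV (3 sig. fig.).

255 eV

The Bohr energies scale as Z², so for Z = 5: E_n = −340.0/n² eV.
E_2 = −340.0/4 = −85.00 eV and E_1 = −340.0/1 = −340.0 eV.
The photon energy is |E_2 − E_1| = 255 eV.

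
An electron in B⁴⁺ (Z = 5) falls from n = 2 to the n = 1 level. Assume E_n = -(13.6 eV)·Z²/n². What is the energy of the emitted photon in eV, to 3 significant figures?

255 eV

The Bohr energies scale as Z², so for Z = 5: E_n = −340.0/n² eV.
E_2 = −340.0/4 = −85.00 eV and E_1 = −340.0/1 = −340.0 eV.
The photon energy is |E_2 − E_1| = 255 eV.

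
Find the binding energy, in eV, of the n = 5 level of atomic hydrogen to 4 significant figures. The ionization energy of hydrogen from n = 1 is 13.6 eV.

E_5 = −13.60/25 = −0.5440 eV, so ionization (to E = 0) requires 0.5440 eV.

0.5440 eV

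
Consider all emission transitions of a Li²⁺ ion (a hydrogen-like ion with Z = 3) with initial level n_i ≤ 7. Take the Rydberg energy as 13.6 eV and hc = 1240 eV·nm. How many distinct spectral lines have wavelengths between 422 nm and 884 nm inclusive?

3

Enumerate all n_i → n_f pairs with 1 ≤ n_f < n_i ≤ 7 and compute λ = 1240 / [13.6·9·(1/n_f² − 1/n_i²)].
Lines falling in [422, 884] nm: 5→4 (450.3 nm), 7→5 (517.1 nm), 6→5 (828.9 nm).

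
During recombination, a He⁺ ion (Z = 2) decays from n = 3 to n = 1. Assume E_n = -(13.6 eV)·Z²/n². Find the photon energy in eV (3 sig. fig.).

48.4 eV

The Bohr energies scale as Z², so for Z = 2: E_n = −54.40/n² eV.
E_3 = −54.40/9 = −6.044 eV and E_1 = −54.40/1 = −54.40 eV.
The photon energy is |E_3 − E_1| = 48.4 eV.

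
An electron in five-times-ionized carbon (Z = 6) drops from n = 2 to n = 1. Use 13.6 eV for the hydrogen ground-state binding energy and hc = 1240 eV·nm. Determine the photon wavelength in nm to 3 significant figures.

3.38 nm

For Z = 6 the level energies scale as Z², so the effective Rydberg energy is 13.6 × 36 = 489.6 eV.
ΔE = 489.6 × (1/1² − 1/2²) = 489.6 × 0.7500 = 367.2 eV.
λ = hc/ΔE = 1240 / 367.2 = 3.38 nm.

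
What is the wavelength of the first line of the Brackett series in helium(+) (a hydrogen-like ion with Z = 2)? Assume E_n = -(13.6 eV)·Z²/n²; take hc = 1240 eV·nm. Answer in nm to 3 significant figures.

1010 nm

The Brackett series terminates on n_f = 4; the first line has n_i = 4+1 = 5.
ΔE = 54.40 × (1/4² − 1/5²) = 1.224 eV.
λ = 1240 / 1.224 = 1010 nm.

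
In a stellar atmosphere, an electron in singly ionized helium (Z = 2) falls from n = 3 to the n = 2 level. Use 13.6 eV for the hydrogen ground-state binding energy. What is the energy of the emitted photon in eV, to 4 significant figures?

7.556 eV

The Bohr energies scale as Z², so for Z = 2: E_n = −54.40/n² eV.
E_3 = −54.40/9 = −6.044 eV and E_2 = −54.40/4 = −13.60 eV.
The photon energy is |E_3 − E_2| = 7.556 eV.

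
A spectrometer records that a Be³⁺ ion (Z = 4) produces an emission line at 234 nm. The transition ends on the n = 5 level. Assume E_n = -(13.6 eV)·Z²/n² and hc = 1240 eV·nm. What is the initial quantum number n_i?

n_i = 8

The photon energy is ΔE = hc/λ = 1240 / 234 = 5.299 eV.
With Z = 4, ΔE = 217.6 × (1/n_f² − 1/n_i²), so 1/n_f² − 1/n_i² = 0.02435.
With n_f = 5: 1/n_i² = 1/25 − 0.02435 = 0.01565, so n_i ≈ 7.99.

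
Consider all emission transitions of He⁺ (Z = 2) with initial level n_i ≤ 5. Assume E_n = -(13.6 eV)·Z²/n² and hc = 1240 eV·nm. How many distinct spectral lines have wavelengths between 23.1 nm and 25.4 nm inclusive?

2

Enumerate all n_i → n_f pairs with 1 ≤ n_f < n_i ≤ 5 and compute λ = 1240 / [13.6·4·(1/n_f² − 1/n_i²)].
Lines falling in [23.1, 25.4] nm: 5→1 (23.74 nm), 4→1 (24.31 nm).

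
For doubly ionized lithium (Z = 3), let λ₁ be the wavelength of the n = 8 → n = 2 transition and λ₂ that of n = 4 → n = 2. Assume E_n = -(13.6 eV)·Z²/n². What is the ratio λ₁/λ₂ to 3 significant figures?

0.800

λ ∝ 1/ΔE ∝ 1/(1/n_f² − 1/n_i²), and the Z² and hc factors cancel in the ratio.
λ₁/λ₂ = (1/2² − 1/4²)/(1/2² − 1/8²) = 0.1875/0.2344 = 0.800.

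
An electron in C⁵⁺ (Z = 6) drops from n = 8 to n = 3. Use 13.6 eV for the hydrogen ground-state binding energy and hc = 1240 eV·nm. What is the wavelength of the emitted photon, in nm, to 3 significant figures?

26.5 nm

For Z = 6 the level energies scale as Z², so the effective Rydberg energy is 13.6 × 36 = 489.6 eV.
ΔE = 489.6 × (1/3² − 1/8²) = 489.6 × 0.09549 = 46.75 eV.
λ = hc/ΔE = 1240 / 46.75 = 26.5 nm.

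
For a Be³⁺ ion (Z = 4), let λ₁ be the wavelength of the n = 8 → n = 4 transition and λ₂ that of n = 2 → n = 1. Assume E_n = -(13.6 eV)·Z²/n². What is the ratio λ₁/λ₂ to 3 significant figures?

λ ∝ 1/ΔE ∝ 1/(1/n_f² − 1/n_i²), and the Z² and hc factors cancel in the ratio.
λ₁/λ₂ = (1/1² − 1/2²)/(1/4² − 1/8²) = 0.7500/0.04688 = 16.0.

16.0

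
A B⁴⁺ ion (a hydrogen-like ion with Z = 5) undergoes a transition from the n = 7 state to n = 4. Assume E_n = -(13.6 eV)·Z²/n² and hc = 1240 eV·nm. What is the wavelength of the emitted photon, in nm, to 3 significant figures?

For Z = 5 the level energies scale as Z², so the effective Rydberg energy is 13.6 × 25 = 340.0 eV.
ΔE = 340.0 × (1/4² − 1/7²) = 340.0 × 0.04209 = 14.31 eV.
λ = hc/ΔE = 1240 / 14.31 = 86.6 nm.

86.6 nm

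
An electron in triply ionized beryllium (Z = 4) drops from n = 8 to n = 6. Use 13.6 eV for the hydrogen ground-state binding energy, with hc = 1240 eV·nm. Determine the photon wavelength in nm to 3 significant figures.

For Z = 4 the level energies scale as Z², so the effective Rydberg energy is 13.6 × 16 = 217.6 eV.
ΔE = 217.6 × (1/6² − 1/8²) = 217.6 × 0.01215 = 2.644 eV.
λ = hc/ΔE = 1240 / 2.644 = 469 nm.

469 nm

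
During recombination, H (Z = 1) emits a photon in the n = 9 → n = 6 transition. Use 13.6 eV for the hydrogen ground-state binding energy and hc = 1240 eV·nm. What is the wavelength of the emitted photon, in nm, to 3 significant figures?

ΔE = 13.60 × (1/6² − 1/9²) = 13.60 × 0.01543 = 0.2099 eV.
λ = hc/ΔE = 1240 / 0.2099 = 5910 nm.

5910 nm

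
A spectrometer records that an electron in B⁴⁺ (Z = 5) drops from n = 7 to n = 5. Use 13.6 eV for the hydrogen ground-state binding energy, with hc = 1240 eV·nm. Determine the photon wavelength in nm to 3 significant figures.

For Z = 5 the level energies scale as Z², so the effective Rydberg energy is 13.6 × 25 = 340.0 eV.
ΔE = 340.0 × (1/5² − 1/7²) = 340.0 × 0.01959 = 6.661 eV.
λ = hc/ΔE = 1240 / 6.661 = 186 nm.

186 nm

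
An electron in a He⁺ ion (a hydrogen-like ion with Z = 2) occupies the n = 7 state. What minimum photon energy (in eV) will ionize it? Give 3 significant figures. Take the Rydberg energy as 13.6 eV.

1.11 eV

E_n = −13.6 Z²/n² = −54.40/n² eV for Z = 2.
E_7 = −54.40/49 = −1.11 eV, so ionization (to E = 0) requires 1.11 eV.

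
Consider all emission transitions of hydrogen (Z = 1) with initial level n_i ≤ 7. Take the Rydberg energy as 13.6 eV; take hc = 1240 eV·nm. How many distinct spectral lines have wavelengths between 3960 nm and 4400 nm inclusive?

Enumerate all n_i → n_f pairs with 1 ≤ n_f < n_i ≤ 7 and compute λ = 1240 / [13.6·1·(1/n_f² − 1/n_i²)].
Lines falling in [3960, 4400] nm: 5→4 (4052 nm).

1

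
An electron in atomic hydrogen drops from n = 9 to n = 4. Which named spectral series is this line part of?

Brackett

The series is set by the lower level: n_f = 4 is the Brackett series.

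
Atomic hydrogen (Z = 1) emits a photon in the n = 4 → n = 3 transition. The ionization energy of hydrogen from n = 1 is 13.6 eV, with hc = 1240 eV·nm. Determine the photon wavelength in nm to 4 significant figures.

1876 nm

ΔE = 13.60 × (1/3² − 1/4²) = 13.60 × 0.04861 = 0.6611 eV.
λ = hc/ΔE = 1240 / 0.6611 = 1876 nm.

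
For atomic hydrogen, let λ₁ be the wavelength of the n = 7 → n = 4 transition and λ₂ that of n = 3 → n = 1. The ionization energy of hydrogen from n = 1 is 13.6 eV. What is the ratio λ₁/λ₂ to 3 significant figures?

21.1

λ ∝ 1/ΔE ∝ 1/(1/n_f² − 1/n_i²), and the Z² and hc factors cancel in the ratio.
λ₁/λ₂ = (1/1² − 1/3²)/(1/4² − 1/7²) = 0.8889/0.04209 = 21.1.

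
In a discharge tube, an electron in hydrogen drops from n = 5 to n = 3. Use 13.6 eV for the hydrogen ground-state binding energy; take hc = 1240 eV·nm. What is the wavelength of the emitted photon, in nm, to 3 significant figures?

ΔE = 13.60 × (1/3² − 1/5²) = 13.60 × 0.07111 = 0.9671 eV.
λ = hc/ΔE = 1240 / 0.9671 = 1280 nm.

1280 nm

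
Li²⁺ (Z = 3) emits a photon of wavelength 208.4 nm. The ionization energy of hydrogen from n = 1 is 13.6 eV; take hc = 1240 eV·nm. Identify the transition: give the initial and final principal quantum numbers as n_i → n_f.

n_i = 4, n_f = 3

The photon energy is ΔE = hc/λ = 1240 / 208.4 = 5.950 eV.
With Z = 3, ΔE = 122.4 × (1/n_f² − 1/n_i²), so 1/n_f² − 1/n_i² = 0.04861.
Trying n_f = 3 gives 1/n_i² = 0.06250, i.e. n_i ≈ 4; this pair matches.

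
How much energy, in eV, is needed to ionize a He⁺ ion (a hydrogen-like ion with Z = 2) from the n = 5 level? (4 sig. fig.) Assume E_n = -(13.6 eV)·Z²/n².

E_n = −13.6 Z²/n² = −54.40/n² eV for Z = 2.
E_5 = −54.40/25 = −2.176 eV, so ionization (to E = 0) requires 2.176 eV.

2.176 eV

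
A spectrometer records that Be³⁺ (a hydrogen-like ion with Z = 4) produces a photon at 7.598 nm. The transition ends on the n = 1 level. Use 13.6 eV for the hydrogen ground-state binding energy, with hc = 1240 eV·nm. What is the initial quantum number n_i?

The photon energy is ΔE = hc/λ = 1240 / 7.598 = 163.2 eV.
With Z = 4, ΔE = 217.6 × (1/n_f² − 1/n_i²), so 1/n_f² − 1/n_i² = 0.7500.
With n_f = 1: 1/n_i² = 1/1 − 0.7500 = 0.2500, so n_i ≈ 2.00.

n_i = 2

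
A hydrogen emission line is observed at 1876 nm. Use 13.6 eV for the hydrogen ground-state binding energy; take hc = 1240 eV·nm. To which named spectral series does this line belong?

Paschen

ΔE = 1240/1876 = 0.6610 eV.
This matches 13.6 × (1/3² − 1/4²), so n_f = 3: the Paschen series.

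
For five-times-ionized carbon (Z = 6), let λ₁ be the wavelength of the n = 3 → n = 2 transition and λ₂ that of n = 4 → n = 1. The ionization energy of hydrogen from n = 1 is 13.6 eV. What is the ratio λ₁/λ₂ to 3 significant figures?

λ ∝ 1/ΔE ∝ 1/(1/n_f² − 1/n_i²), and the Z² and hc factors cancel in the ratio.
λ₁/λ₂ = (1/1² − 1/4²)/(1/2² − 1/3²) = 0.9375/0.1389 = 6.75.

6.75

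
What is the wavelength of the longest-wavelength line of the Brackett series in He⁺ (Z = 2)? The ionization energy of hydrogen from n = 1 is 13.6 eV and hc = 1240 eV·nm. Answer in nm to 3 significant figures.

1010 nm

The Brackett series terminates on n_f = 4; the first line has n_i = 4+1 = 5.
ΔE = 54.40 × (1/4² − 1/5²) = 1.224 eV.
λ = 1240 / 1.224 = 1010 nm.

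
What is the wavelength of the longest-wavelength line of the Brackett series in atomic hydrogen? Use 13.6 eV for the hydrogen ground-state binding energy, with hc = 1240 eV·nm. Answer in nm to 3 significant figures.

The Brackett series terminates on n_f = 4; the first line has n_i = 4+1 = 5.
ΔE = 13.60 × (1/4² − 1/5²) = 0.3060 eV.
λ = 1240 / 0.3060 = 4050 nm.

4050 nm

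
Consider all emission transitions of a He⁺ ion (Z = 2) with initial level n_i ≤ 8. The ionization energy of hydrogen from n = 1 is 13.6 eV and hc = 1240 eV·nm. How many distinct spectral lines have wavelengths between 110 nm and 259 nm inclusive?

4

Enumerate all n_i → n_f pairs with 1 ≤ n_f < n_i ≤ 8 and compute λ = 1240 / [13.6·4·(1/n_f² − 1/n_i²)].
Lines falling in [110, 259] nm: 4→2 (121.6 nm), 3→2 (164.1 nm), 8→3 (238.7 nm), 7→3 (251.3 nm).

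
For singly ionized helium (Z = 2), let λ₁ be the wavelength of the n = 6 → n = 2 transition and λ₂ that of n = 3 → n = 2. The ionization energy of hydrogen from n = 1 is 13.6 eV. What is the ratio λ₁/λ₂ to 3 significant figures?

λ ∝ 1/ΔE ∝ 1/(1/n_f² − 1/n_i²), and the Z² and hc factors cancel in the ratio.
λ₁/λ₂ = (1/2² − 1/3²)/(1/2² − 1/6²) = 0.1389/0.2222 = 0.625.

0.625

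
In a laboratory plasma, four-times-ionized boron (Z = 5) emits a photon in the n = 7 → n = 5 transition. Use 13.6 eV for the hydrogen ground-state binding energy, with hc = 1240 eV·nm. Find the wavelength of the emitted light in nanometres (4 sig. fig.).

186.2 nm

For Z = 5 the level energies scale as Z², so the effective Rydberg energy is 13.6 × 25 = 340.0 eV.
ΔE = 340.0 × (1/5² − 1/7²) = 340.0 × 0.01959 = 6.661 eV.
λ = hc/ΔE = 1240 / 6.661 = 186.2 nm.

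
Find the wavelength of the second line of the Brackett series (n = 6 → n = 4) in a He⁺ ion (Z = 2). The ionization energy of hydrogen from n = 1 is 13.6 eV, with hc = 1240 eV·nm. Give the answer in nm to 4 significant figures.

656.5 nm

The Brackett series terminates on n_f = 4; the second line has n_i = 4+2 = 6.
ΔE = 54.40 × (1/4² − 1/6²) = 1.889 eV.
λ = 1240 / 1.889 = 656.5 nm.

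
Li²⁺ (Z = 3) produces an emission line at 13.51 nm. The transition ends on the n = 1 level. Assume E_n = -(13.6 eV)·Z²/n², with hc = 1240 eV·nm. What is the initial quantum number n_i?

The photon energy is ΔE = hc/λ = 1240 / 13.51 = 91.78 eV.
With Z = 3, ΔE = 122.4 × (1/n_f² − 1/n_i²), so 1/n_f² − 1/n_i² = 0.7499.
With n_f = 1: 1/n_i² = 1/1 − 0.7499 = 0.2501, so n_i ≈ 2.00.

n_i = 2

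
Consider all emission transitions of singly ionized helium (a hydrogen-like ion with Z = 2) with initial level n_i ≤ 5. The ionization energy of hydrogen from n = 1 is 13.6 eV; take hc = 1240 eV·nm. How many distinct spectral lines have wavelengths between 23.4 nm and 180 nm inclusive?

Enumerate all n_i → n_f pairs with 1 ≤ n_f < n_i ≤ 5 and compute λ = 1240 / [13.6·4·(1/n_f² − 1/n_i²)].
Lines falling in [23.4, 180] nm: 5→1 (23.74 nm), 4→1 (24.31 nm), 3→1 (25.64 nm), 2→1 (30.39 nm), 5→2 (108.5 nm), 4→2 (121.6 nm), 3→2 (164.1 nm).

7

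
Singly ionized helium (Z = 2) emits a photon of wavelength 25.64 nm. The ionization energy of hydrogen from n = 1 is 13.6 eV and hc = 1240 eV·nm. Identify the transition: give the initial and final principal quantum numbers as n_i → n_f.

The photon energy is ΔE = hc/λ = 1240 / 25.64 = 48.36 eV.
With Z = 2, ΔE = 54.40 × (1/n_f² − 1/n_i²), so 1/n_f² − 1/n_i² = 0.8890.
Trying n_f = 1 gives 1/n_i² = 0.1110, i.e. n_i ≈ 3; this pair matches.

n_i = 3, n_f = 1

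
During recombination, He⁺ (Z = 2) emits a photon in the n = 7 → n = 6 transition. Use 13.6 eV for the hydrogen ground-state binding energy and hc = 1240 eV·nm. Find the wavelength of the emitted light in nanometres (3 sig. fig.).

3090 nm

For Z = 2 the level energies scale as Z², so the effective Rydberg energy is 13.6 × 4 = 54.40 eV.
ΔE = 54.40 × (1/6² − 1/7²) = 54.40 × 0.007370 = 0.4009 eV.
λ = hc/ΔE = 1240 / 0.4009 = 3090 nm.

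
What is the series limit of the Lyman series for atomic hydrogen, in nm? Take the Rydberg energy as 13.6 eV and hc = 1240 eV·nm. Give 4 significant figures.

91.18 nm

The Lyman series has lower level n_f = 1; the series limit corresponds to n_i → ∞.
ΔE_max = 13.6 × 1 / 1² = 13.60 eV.
λ_min = 1240 / 13.60 = 91.18 nm.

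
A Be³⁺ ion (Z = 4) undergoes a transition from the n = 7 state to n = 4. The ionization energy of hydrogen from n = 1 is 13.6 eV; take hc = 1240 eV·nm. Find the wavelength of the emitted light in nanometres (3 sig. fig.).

For Z = 4 the level energies scale as Z², so the effective Rydberg energy is 13.6 × 16 = 217.6 eV.
ΔE = 217.6 × (1/4² − 1/7²) = 217.6 × 0.04209 = 9.159 eV.
λ = hc/ΔE = 1240 / 9.159 = 135 nm.

135 nm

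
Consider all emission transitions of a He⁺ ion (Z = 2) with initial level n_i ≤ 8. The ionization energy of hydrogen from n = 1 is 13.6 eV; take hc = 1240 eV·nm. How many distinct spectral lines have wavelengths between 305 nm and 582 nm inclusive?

Enumerate all n_i → n_f pairs with 1 ≤ n_f < n_i ≤ 8 and compute λ = 1240 / [13.6·4·(1/n_f² − 1/n_i²)].
Lines falling in [305, 582] nm: 5→3 (320.5 nm), 4→3 (468.9 nm), 8→4 (486.3 nm), 7→4 (541.5 nm).

4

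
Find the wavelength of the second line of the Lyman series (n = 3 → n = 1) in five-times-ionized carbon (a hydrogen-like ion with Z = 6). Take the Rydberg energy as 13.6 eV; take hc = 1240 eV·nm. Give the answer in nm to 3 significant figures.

The Lyman series terminates on n_f = 1; the second line has n_i = 1+2 = 3.
ΔE = 489.6 × (1/1² − 1/3²) = 435.2 eV.
λ = 1240 / 435.2 = 2.85 nm.

2.85 nm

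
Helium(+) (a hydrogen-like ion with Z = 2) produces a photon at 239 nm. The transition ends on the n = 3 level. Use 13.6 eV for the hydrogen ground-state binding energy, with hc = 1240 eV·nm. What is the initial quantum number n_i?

n_i = 8

The photon energy is ΔE = hc/λ = 1240 / 239 = 5.188 eV.
With Z = 2, ΔE = 54.40 × (1/n_f² − 1/n_i²), so 1/n_f² − 1/n_i² = 0.09537.
With n_f = 3: 1/n_i² = 1/9 − 0.09537 = 0.01574, so n_i ≈ 7.97.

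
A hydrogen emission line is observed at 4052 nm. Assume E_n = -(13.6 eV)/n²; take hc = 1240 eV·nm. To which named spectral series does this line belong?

ΔE = 1240/4052 = 0.3060 eV.
This matches 13.6 × (1/4² − 1/5²), so n_f = 4: the Brackett series.

Brackett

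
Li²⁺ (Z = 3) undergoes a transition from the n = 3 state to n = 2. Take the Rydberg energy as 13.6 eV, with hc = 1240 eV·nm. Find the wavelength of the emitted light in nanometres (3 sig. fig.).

For Z = 3 the level energies scale as Z², so the effective Rydberg energy is 13.6 × 9 = 122.4 eV.
ΔE = 122.4 × (1/2² − 1/3²) = 122.4 × 0.1389 = 17.00 eV.
λ = hc/ΔE = 1240 / 17.00 = 72.9 nm.

72.9 nm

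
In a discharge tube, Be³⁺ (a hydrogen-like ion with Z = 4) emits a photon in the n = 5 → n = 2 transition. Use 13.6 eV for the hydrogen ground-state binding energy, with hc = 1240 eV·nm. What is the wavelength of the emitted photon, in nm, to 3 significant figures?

For Z = 4 the level energies scale as Z², so the effective Rydberg energy is 13.6 × 16 = 217.6 eV.
ΔE = 217.6 × (1/2² − 1/5²) = 217.6 × 0.2100 = 45.70 eV.
λ = hc/ΔE = 1240 / 45.70 = 27.1 nm.

27.1 nm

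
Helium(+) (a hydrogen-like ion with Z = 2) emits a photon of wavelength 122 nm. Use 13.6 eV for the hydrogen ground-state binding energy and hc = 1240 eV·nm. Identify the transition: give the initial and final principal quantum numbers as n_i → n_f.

n_i = 4, n_f = 2

The photon energy is ΔE = hc/λ = 1240 / 122 = 10.16 eV.
With Z = 2, ΔE = 54.40 × (1/n_f² − 1/n_i²), so 1/n_f² − 1/n_i² = 0.1868.
Trying n_f = 2 gives 1/n_i² = 0.06316, i.e. n_i ≈ 4; this pair matches.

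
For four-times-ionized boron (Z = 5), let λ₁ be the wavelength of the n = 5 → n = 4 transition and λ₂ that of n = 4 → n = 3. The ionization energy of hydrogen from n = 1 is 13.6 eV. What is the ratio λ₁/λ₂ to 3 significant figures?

λ ∝ 1/ΔE ∝ 1/(1/n_f² − 1/n_i²), and the Z² and hc factors cancel in the ratio.
λ₁/λ₂ = (1/3² − 1/4²)/(1/4² − 1/5²) = 0.04861/0.02250 = 2.16.

2.16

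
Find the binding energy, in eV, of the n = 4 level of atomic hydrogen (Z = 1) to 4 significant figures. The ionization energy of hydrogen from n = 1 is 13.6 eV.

0.8500 eV

E_4 = −13.60/16 = −0.8500 eV, so ionization (to E = 0) requires 0.8500 eV.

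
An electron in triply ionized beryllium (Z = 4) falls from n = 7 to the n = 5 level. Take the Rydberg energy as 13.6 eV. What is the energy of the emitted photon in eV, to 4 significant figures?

The Bohr energies scale as Z², so for Z = 4: E_n = −217.6/n² eV.
E_7 = −217.6/49 = −4.441 eV and E_5 = −217.6/25 = −8.704 eV.
The photon energy is |E_7 − E_5| = 4.263 eV.

4.263 eV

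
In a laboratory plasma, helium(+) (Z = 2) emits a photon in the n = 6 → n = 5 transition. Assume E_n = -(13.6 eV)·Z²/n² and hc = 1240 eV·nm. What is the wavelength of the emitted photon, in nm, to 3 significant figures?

For Z = 2 the level energies scale as Z², so the effective Rydberg energy is 13.6 × 4 = 54.40 eV.
ΔE = 54.40 × (1/5² − 1/6²) = 54.40 × 0.01222 = 0.6649 eV.
λ = hc/ΔE = 1240 / 0.6649 = 1860 nm.

1860 nm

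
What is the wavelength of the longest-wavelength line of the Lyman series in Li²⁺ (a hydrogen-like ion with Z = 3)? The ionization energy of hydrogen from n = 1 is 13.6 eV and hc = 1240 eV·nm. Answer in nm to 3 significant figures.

13.5 nm

The Lyman series terminates on n_f = 1; the first line has n_i = 1+1 = 2.
ΔE = 122.4 × (1/1² − 1/2²) = 91.80 eV.
λ = 1240 / 91.80 = 13.5 nm.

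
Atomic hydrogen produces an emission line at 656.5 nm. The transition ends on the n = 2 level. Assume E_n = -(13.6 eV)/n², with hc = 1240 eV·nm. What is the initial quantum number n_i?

The photon energy is ΔE = hc/λ = 1240 / 656.5 = 1.889 eV.
With Z = 1, ΔE = 13.60 × (1/n_f² − 1/n_i²), so 1/n_f² − 1/n_i² = 0.1389.
With n_f = 2: 1/n_i² = 1/4 − 0.1389 = 0.1111, so n_i ≈ 3.00.

n_i = 3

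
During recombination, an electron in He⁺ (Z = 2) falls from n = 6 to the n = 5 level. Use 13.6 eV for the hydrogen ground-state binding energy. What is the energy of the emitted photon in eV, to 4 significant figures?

0.6649 eV

The Bohr energies scale as Z², so for Z = 2: E_n = −54.40/n² eV.
E_6 = −54.40/36 = −1.511 eV and E_5 = −54.40/25 = −2.176 eV.
The photon energy is |E_6 − E_5| = 0.6649 eV.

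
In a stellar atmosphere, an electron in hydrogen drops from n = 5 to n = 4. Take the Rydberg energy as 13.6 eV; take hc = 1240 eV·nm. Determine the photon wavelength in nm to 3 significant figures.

4050 nm

ΔE = 13.60 × (1/4² − 1/5²) = 13.60 × 0.02250 = 0.3060 eV.
λ = hc/ΔE = 1240 / 0.3060 = 4050 nm.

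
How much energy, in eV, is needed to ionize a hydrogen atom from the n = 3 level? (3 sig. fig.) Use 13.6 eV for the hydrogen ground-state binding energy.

1.51 eV

E_3 = −13.60/9 = −1.51 eV, so ionization (to E = 0) requires 1.51 eV.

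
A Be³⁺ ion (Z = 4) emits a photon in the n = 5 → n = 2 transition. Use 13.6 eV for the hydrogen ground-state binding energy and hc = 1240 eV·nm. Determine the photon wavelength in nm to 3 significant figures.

For Z = 4 the level energies scale as Z², so the effective Rydberg energy is 13.6 × 16 = 217.6 eV.
ΔE = 217.6 × (1/2² − 1/5²) = 217.6 × 0.2100 = 45.70 eV.
λ = hc/ΔE = 1240 / 45.70 = 27.1 nm.

27.1 nm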